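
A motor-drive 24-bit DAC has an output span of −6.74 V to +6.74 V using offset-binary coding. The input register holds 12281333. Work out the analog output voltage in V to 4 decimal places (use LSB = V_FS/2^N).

3.1277 V

LSB = 13.48 V / 2^24 = 0.80 µV.
V_out = (−6.74) + 12281333 × 8.03471e-07 V = 3.12769 V.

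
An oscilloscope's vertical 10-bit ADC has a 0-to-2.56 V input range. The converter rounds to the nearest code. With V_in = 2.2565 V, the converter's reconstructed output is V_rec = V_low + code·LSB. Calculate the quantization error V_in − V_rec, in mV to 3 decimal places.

Step size: 2.56 V ÷ 2^10 = 2.500 mV.
(V_in − V_low)/LSB = (2.2565 − 0)/0.0025 = 902.6000 → code 903 (round).
V_rec = 0 + 903·0.0025 = 2.2575 V.
Error = 2.2565 − 2.2575 = -0.001 V = -1.000 mV.

-1.000 mV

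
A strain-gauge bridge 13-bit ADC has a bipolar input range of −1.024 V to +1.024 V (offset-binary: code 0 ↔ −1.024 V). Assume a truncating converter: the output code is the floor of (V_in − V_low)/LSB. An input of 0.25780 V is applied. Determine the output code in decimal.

LSB = 2.048 V / 8192 = 250.00 µV.
(0.25780 − (−1.024)) / 0.00025 = 5127.200 LSBs.
Floor → code 5127.

code 5127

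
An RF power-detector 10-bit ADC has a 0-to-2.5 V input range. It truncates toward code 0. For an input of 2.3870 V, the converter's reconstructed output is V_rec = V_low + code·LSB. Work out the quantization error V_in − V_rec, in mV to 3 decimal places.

One LSB is 2.5 V / 1024 = 2.441 mV.
Scaled input = 977.7152 LSBs, so code = 977.
Reconstructed: 2.3852539 V.
V_in − V_rec = 0.00174609 V = 1.746 mV.

1.746 mV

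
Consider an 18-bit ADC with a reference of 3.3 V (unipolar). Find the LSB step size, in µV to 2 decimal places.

12.59 µV

Full-scale span = 3.3 V.
LSB = 3.3 / 2^18 = 3.3 / 262144 = 1.25885e-05 V = 12.59 µV.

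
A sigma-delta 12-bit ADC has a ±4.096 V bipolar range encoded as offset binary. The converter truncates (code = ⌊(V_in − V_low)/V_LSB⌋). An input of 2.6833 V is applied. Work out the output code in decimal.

code 3389

With 4096 levels over 8.192 V, one step is 2.000 mV.
(V_in − V_low)/LSB = (2.6833 − (−4.096)) / 0.002 = 3389.650.
So the output code is 3389.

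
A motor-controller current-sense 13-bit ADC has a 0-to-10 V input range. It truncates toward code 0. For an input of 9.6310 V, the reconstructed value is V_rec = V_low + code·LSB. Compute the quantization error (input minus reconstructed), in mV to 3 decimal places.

LSB = 10/2^13 = 1.221 mV.
(V_in − V_low)/LSB = (9.6310 − 0)/0.0012207 = 7889.7152 → code 7889 (floor).
V_rec = 0 + 7889·0.0012207 = 9.630127 V.
V_in − V_rec = 0.000873047 V = 0.873 mV.

0.873 mV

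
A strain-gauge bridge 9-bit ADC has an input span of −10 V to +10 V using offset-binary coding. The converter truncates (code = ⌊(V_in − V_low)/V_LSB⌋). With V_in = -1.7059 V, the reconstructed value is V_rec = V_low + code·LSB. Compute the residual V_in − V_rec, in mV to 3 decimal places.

12.850 mV

LSB = 20/2^9 = 39.062 mV.
(V_in − V_low)/LSB = (-1.7059 − (−10))/0.0390625 = 212.3290 → code 212 (floor).
Reconstructed: -1.71875 V.
Difference: 0.01285 V → 12.850 mV.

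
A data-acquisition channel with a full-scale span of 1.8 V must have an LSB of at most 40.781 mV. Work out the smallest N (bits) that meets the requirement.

6 bits

Number of steps required ≥ 1.8 V / 40.781 mV = 44.14.
Need 2^N ≥ 44.14; 2^5 = 32, 2^6 = 64.
Minimum N = 6.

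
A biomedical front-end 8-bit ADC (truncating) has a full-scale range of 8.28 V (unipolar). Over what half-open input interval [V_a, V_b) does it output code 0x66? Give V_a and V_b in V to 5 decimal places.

[3.29906 V, 3.33141 V)

LSB = 8.28/2^8 = 32.344 mV.
Code 0x66 = 102 decimal.
V_a = V_low + 102·LSB = 3.29906 V; V_b = V_low + 103·LSB = 3.33141 V.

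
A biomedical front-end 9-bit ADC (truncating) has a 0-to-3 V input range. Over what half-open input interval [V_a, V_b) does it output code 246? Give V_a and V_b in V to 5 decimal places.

[1.44141 V, 1.44727 V)

LSB = 3/2^9 = 5.859 mV.
V_a = V_low + 246·LSB = 1.44141 V; V_b = V_low + 247·LSB = 1.44727 V.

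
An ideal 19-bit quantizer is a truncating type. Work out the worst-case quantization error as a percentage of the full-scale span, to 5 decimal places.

0.00019 %

Truncating → worst-case error = 1 LSB = V_FS/2^19, so 100/524288 = 0.000190735 % of full scale.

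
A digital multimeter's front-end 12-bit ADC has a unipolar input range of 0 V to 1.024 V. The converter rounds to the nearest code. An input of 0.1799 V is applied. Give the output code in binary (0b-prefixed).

code 0b1011010000 (decimal 720)

LSB = 1.024 V / 4096 = 250.00 µV.
Input sits at 719.600 steps above V_low.
So the output code is 720.
In binary (0b-prefixed): 0b1011010000.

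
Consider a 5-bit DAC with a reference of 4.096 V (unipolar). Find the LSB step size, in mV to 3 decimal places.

128.000 mV

Full-scale span = 4.096 V.
LSB = 4.096 / 2^5 = 4.096 / 32 = 0.128 V = 128.000 mV.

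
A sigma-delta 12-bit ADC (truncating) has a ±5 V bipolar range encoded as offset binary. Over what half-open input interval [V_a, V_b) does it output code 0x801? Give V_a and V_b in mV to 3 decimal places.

LSB = 10/2^12 = 2.441 mV.
Code 0x801 = 2049 decimal.
V_a = V_low + 2049·LSB = 0.00244141 V; V_b = V_low + 2050·LSB = 0.00488281 V.

[2.441 mV, 4.883 mV)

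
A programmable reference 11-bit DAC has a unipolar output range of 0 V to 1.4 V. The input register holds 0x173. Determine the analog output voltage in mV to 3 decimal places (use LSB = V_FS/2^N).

LSB = 1.4 V / 2^11 = 0.684 mV.
Code 0x173 = 371 decimal.
V_out = 0 + 371 × 0.000683594 V = 0.253613 V.
= 253.613 mV.

253.613 mV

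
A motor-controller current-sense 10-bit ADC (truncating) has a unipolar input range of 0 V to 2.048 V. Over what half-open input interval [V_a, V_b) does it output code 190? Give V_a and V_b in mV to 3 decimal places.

[380.000 mV, 382.000 mV)

LSB = 2.048/2^10 = 2.000 mV.
V_a = V_low + 190·LSB = 0.38 V; V_b = V_low + 191·LSB = 0.382 V.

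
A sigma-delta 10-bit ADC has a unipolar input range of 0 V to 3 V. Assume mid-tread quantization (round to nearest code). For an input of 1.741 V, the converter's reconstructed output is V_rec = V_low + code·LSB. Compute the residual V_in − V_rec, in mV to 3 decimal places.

0.766 mV

Step size: 3 V ÷ 2^10 = 2.930 mV.
(V_in − V_low)/LSB = (1.741 − 0)/0.00292969 = 594.2613 → code 594 (round).
Code 594 maps back to 0 + 594×0.00292969 V = 1.7402344 V.
V_in − V_rec = 0.000765625 V = 0.766 mV.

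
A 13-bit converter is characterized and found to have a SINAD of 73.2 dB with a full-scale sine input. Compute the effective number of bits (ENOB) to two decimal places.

ENOB = (SINAD − 1.76) / 6.02 = (73.2 − 1.76)/6.02 = 11.867.

11.87 bits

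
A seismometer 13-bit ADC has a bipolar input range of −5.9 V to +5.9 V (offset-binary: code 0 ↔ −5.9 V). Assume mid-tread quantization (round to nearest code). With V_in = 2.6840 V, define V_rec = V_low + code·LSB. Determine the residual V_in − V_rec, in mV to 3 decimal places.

0.479 mV

Step size: 11.8 V ÷ 2^13 = 1.440 mV.
Scaled input = 5959.3329 LSBs, so code = 5959.
Code 5959 maps back to (−5.9) + 5959×0.00144043 V = 2.6835205 V.
Difference: 0.000479492 V → 0.479 mV.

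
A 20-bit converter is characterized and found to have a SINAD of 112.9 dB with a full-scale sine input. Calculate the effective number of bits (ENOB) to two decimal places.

ENOB = (SINAD − 1.76) / 6.02 = (112.9 − 1.76)/6.02 = 18.462.

18.46 bits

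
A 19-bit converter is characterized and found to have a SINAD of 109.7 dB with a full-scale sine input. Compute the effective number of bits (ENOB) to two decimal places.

17.93 bits

ENOB = (SINAD − 1.76) / 6.02 = (109.7 − 1.76)/6.02 = 17.930.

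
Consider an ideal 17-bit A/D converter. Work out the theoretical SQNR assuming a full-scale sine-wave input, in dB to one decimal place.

104.1 dB

SNR ≈ 6.02·N + 1.76 dB = 6.02·17 + 1.76 = 104.10 dB.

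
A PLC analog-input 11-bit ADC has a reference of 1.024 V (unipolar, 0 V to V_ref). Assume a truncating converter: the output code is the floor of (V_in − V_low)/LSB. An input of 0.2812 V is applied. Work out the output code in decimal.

With 2048 levels over 1.024 V, one step is 0.500 mV.
(0.2812 − 0) / 0.0005 = 562.400 LSBs.
Floor → code 562.

code 562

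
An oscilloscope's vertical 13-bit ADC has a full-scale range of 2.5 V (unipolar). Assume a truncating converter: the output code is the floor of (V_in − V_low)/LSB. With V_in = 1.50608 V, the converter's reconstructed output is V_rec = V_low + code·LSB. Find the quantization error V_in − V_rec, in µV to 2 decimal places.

37.52 µV

LSB = 2.5/2^13 = 305.18 µV.
Scaled input = 4935.1229 LSBs, so code = 4935.
Reconstructed: 1.5060425 V.
V_in − V_rec = 3.75195e-05 V = 37.52 µV.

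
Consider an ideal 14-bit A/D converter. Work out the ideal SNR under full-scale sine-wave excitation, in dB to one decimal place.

86.0 dB

SNR ≈ 6.02·N + 1.76 dB = 6.02·14 + 1.76 = 86.04 dB.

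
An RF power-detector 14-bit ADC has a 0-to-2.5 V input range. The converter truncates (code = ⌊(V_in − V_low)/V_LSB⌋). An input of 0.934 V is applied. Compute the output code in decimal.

LSB = 2.5 V / 16384 = 152.59 µV.
(V_in − V_low)/LSB = (0.934 − 0) / 0.000152588 = 6121.062.
So the output code is 6121.

code 6121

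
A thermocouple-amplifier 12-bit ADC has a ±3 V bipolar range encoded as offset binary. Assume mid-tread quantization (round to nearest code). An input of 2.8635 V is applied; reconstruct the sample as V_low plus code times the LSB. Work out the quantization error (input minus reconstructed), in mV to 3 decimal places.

Step size: 6 V ÷ 2^12 = 1.465 mV.
(V_in − V_low)/LSB = (2.8635 − (−3))/0.00146484 = 4002.8160 → code 4003 (round).
Reconstructed: 2.8637695 V.
V_in − V_rec = -0.000269531 V = -0.270 mV.

-0.270 mV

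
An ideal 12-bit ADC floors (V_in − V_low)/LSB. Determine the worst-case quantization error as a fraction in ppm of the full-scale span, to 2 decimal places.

Truncating → worst-case error = 1 LSB = V_FS/2^12, so 1e+06/4096 = 244.141 ppm of full scale.

244.14 ppm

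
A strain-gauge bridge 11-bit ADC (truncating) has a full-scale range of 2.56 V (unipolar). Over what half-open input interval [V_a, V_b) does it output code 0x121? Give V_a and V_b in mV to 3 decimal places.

[361.250 mV, 362.500 mV)

LSB = 2.56/2^11 = 1.250 mV.
Code 0x121 = 289 decimal.
V_a = V_low + 289·LSB = 0.36125 V; V_b = V_low + 290·LSB = 0.3625 V.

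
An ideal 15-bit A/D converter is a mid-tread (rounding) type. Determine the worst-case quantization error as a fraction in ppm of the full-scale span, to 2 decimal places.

15.26 ppm

Rounding → worst-case error = ½ LSB = V_FS/2^16, so 1e+06/65536 = 15.2588 ppm of full scale.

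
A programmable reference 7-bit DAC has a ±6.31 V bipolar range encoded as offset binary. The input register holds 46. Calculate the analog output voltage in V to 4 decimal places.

LSB = 12.62 V / 2^7 = 98.594 mV.
V_out = (−6.31) + 46 × 0.0985937 V = -1.77469 V.

-1.7747 V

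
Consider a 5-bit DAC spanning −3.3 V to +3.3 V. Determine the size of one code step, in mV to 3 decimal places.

Full-scale span = 6.6 V.
LSB = 6.6 / 2^5 = 6.6 / 32 = 0.20625 V = 206.250 mV.

206.250 mV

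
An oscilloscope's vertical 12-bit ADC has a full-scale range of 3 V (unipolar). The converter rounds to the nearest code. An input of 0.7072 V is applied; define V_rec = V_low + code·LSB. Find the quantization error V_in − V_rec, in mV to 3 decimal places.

-0.320 mV

LSB = 3/2^12 = 0.732 mV.
(V_in − V_low)/LSB = (0.7072 − 0)/0.000732422 = 965.5637 → code 966 (round).
Reconstructed: 0.70751953 V.
Error = 0.7072 − 0.70751953 = -0.000319531 V = -0.320 mV.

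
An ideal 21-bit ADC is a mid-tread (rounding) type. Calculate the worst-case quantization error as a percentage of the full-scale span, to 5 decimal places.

Rounding → worst-case error = ½ LSB = V_FS/2^22, so 100/4194304 = 2.38419e-05 % of full scale.

0.00002 %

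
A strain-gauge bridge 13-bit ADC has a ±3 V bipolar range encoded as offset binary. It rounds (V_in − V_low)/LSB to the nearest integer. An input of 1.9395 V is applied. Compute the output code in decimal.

code 6744

Full-scale span = 6 V; LSB = 6/2^13 = 0.732 mV.
(V_in − V_low)/LSB = (1.9395 − (−3)) / 0.000732422 = 6744.064.
round(6744.064) = 6744.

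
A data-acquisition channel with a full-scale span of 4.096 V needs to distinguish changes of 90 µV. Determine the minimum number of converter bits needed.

16 bits

Number of steps required ≥ 4.096 V / 90 µV = 45511.11.
Need 2^N ≥ 45511.11; 2^15 = 32768, 2^16 = 65536.
Minimum N = 16.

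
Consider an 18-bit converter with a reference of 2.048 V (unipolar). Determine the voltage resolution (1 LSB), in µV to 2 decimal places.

Full-scale span = 2.048 V.
LSB = 2.048 / 2^18 = 2.048 / 262144 = 7.8125e-06 V = 7.81 µV.

7.81 µV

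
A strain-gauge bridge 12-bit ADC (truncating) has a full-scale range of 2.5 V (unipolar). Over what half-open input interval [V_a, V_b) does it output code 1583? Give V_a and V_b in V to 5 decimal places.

[0.96619 V, 0.96680 V)

LSB = 2.5/2^12 = 0.610 mV.
V_a = V_low + 1583·LSB = 0.966187 V; V_b = V_low + 1584·LSB = 0.966797 V.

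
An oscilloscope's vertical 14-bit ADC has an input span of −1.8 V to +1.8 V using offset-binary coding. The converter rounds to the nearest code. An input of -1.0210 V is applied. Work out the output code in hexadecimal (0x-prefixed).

code 0xDD9 (decimal 3545)

With 16384 levels over 3.6 V, one step is 219.73 µV.
(V_in − V_low)/LSB = (-1.0210 − (−1.8)) / 0.000219727 = 3545.316.
Round → code 3545.
In hexadecimal (0x-prefixed): 0xDD9.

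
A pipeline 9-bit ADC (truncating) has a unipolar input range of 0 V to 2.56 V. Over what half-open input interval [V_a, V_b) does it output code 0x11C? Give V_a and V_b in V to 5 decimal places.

LSB = 2.56/2^9 = 5.000 mV.
Code 0x11C = 284 decimal.
V_a = V_low + 284·LSB = 1.42 V; V_b = V_low + 285·LSB = 1.425 V.

[1.42000 V, 1.42500 V)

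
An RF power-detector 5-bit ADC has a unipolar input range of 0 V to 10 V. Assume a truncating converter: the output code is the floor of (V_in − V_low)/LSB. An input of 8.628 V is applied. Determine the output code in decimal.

With 32 levels over 10 V, one step is 312.500 mV.
Input sits at 27.610 steps above V_low.
So the output code is 27.

code 27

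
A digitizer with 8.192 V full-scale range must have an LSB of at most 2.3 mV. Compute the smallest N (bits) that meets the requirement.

12 bits

Number of steps required ≥ 8.192 V / 2.3 mV = 3561.74.
Need 2^N ≥ 3561.74; 2^11 = 2048, 2^12 = 4096.
Minimum N = 12.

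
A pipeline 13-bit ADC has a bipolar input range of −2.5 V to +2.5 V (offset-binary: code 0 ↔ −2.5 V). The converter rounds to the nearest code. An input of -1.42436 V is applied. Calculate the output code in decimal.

code 1762

LSB = 5 V / 8192 = 0.610 mV.
(-1.42436 − (−2.5)) / 0.000610352 = 1762.329 LSBs.
round(1762.329) = 1762.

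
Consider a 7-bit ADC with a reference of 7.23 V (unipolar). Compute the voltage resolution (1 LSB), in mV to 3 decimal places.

56.484 mV

Full-scale span = 7.23 V.
LSB = 7.23 / 2^7 = 7.23 / 128 = 0.0564844 V = 56.484 mV.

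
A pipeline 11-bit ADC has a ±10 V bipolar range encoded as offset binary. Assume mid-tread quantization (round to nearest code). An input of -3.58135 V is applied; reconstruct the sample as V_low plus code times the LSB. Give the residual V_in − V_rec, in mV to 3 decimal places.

2.634 mV

Step size: 20 V ÷ 2^11 = 9.766 mV.
(V_in − V_low)/LSB = (-3.58135 − (−10))/0.00976562 = 657.2698 → code 657 (round).
V_rec = (−10) + 657·0.00976562 = -3.5839844 V.
Difference: 0.00263437 V → 2.634 mV.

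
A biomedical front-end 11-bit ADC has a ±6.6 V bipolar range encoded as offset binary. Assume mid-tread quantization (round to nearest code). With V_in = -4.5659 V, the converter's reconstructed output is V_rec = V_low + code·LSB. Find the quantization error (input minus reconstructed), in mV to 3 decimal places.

LSB = 13.2/2^11 = 6.445 mV.
(V_in − V_low)/LSB = (-4.5659 − (−6.6))/0.00644531 = 315.5937 → code 316 (round).
Code 316 maps back to (−6.6) + 316×0.00644531 V = -4.5632813 V.
V_in − V_rec = -0.00261875 V = -2.619 mV.

-2.619 mV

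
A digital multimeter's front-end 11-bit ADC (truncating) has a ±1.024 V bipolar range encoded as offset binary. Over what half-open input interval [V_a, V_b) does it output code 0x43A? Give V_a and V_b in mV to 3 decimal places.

LSB = 2.048/2^11 = 1.000 mV.
Code 0x43A = 1082 decimal.
V_a = V_low + 1082·LSB = 0.058 V; V_b = V_low + 1083·LSB = 0.059 V.

[58.000 mV, 59.000 mV)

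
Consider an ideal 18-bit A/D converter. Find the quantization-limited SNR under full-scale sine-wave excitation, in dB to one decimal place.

110.1 dB

SNR ≈ 6.02·N + 1.76 dB = 6.02·18 + 1.76 = 110.12 dB.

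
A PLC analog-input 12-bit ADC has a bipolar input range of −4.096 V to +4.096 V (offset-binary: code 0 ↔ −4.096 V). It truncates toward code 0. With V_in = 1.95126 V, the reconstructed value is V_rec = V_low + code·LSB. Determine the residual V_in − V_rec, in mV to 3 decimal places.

One LSB is 8.192 V / 4096 = 2.000 mV.
Scaled input = 3023.6300 LSBs, so code = 3023.
Code 3023 maps back to (−4.096) + 3023×0.002 V = 1.95 V.
Difference: 0.00126 V → 1.260 mV.

1.260 mV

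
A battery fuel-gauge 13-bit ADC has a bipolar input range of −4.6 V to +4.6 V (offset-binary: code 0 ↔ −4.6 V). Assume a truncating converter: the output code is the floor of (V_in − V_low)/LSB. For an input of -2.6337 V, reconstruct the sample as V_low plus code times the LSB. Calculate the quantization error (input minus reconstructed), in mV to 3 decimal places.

One LSB is 9.2 V / 8192 = 1.123 mV.
Scaled input = 1750.8619 LSBs, so code = 1750.
Reconstructed: -2.634668 V.
Difference: 0.000967969 V → 0.968 mV.

0.968 mV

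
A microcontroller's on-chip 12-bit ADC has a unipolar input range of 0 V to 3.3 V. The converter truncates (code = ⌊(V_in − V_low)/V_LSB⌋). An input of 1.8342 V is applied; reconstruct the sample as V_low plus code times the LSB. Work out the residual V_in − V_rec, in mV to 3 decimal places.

0.509 mV

Step size: 3.3 V ÷ 2^12 = 0.806 mV.
Scaled input = 2276.6313 LSBs, so code = 2276.
Reconstructed: 1.8336914 V.
Difference: 0.000508594 V → 0.509 mV.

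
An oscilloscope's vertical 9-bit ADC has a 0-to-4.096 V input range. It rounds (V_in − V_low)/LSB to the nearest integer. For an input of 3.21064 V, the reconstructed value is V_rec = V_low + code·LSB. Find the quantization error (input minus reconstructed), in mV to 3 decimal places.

LSB = 4.096/2^9 = 8.000 mV.
(V_in − V_low)/LSB = (3.21064 − 0)/0.008 = 401.3300 → code 401 (round).
Code 401 maps back to 0 + 401×0.008 V = 3.208 V.
Difference: 0.00264 V → 2.640 mV.

2.640 mV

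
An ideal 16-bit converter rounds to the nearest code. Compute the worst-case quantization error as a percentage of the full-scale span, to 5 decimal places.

0.00076 %

Rounding → worst-case error = ½ LSB = V_FS/2^17, so 100/131072 = 0.000762939 % of full scale.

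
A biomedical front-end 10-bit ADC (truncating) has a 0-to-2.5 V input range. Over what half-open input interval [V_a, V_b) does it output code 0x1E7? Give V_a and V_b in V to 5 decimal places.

LSB = 2.5/2^10 = 2.441 mV.
Code 0x1E7 = 487 decimal.
V_a = V_low + 487·LSB = 1.18896 V; V_b = V_low + 488·LSB = 1.19141 V.

[1.18896 V, 1.19141 V)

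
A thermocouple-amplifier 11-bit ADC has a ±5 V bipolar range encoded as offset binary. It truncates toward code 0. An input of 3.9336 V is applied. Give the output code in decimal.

code 1829

LSB = 10 V / 2048 = 4.883 mV.
(V_in − V_low)/LSB = (3.9336 − (−5)) / 0.00488281 = 1829.601.
Floor → code 1829.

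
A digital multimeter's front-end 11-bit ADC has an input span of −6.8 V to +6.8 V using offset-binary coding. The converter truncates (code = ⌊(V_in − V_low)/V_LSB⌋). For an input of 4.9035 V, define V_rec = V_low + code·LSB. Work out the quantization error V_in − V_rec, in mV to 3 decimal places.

2.719 mV

LSB = 13.6/2^11 = 6.641 mV.
Scaled input = 1762.4094 LSBs, so code = 1762.
Reconstructed: 4.9007812 V.
V_in − V_rec = 0.00271875 V = 2.719 mV.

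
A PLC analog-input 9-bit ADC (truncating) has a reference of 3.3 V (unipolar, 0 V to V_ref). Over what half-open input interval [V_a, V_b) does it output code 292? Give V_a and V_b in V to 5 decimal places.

LSB = 3.3/2^9 = 6.445 mV.
V_a = V_low + 292·LSB = 1.88203 V; V_b = V_low + 293·LSB = 1.88848 V.

[1.88203 V, 1.88848 V)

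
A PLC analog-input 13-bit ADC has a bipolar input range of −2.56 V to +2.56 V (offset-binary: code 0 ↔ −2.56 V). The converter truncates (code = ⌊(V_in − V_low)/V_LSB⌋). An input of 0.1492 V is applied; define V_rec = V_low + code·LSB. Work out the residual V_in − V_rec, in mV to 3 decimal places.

LSB = 5.12/2^13 = 0.625 mV.
Scaled input = 4334.7200 LSBs, so code = 4334.
V_rec = (−2.56) + 4334·0.000625 = 0.14875 V.
V_in − V_rec = 0.00045 V = 0.450 mV.

0.450 mV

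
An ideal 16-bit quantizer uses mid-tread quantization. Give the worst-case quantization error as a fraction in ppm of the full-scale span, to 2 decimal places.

Rounding → worst-case error = ½ LSB = V_FS/2^17, so 1e+06/131072 = 7.62939 ppm of full scale.

7.63 ppm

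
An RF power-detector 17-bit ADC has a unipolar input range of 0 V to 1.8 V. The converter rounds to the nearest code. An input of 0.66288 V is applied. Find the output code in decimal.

code 48269

With 131072 levels over 1.8 V, one step is 13.73 µV.
(V_in − V_low)/LSB = (0.66288 − 0) / 1.37329e-05 = 48269.449.
Round → code 48269.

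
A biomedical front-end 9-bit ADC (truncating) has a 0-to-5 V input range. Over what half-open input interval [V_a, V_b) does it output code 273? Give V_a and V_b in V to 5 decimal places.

[2.66602 V, 2.67578 V)

LSB = 5/2^9 = 9.766 mV.
V_a = V_low + 273·LSB = 2.66602 V; V_b = V_low + 274·LSB = 2.67578 V.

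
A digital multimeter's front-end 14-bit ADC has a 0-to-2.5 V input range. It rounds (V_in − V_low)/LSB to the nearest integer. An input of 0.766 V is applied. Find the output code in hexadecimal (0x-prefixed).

With 16384 levels over 2.5 V, one step is 152.59 µV.
Input sits at 5020.058 steps above V_low.
Round → code 5020.
In hexadecimal (0x-prefixed): 0x139C.

code 0x139C (decimal 5020)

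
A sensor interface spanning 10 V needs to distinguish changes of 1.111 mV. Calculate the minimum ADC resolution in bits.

Number of steps required ≥ 10 V / 1.111 mV = 9000.90.
Need 2^N ≥ 9000.90; 2^13 = 8192, 2^14 = 16384.
Minimum N = 14.

14 bits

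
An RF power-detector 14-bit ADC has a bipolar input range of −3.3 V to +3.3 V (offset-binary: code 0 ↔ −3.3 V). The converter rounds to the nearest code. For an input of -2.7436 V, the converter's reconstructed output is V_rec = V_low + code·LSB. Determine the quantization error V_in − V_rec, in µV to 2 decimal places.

Step size: 6.6 V ÷ 2^14 = 402.83 µV.
Scaled input = 1381.2208 LSBs, so code = 1381.
V_rec = (−3.3) + 1381·0.000402832 = -2.743689 V.
V_in − V_rec = 8.89648e-05 V = 88.96 µV.

88.96 µV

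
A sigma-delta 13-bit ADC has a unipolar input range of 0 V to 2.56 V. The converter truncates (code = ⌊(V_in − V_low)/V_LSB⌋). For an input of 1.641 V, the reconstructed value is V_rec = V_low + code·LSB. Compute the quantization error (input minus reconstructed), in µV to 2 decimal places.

62.50 µV

LSB = 2.56/2^13 = 312.50 µV.
Scaled input = 5251.2000 LSBs, so code = 5251.
V_rec = 0 + 5251·0.0003125 = 1.6409375 V.
Difference: 6.25e-05 V → 62.50 µV.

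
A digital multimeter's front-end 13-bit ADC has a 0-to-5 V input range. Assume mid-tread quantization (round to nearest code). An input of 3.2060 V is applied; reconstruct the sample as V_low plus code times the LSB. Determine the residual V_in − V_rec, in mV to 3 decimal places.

Step size: 5 V ÷ 2^13 = 0.610 mV.
(V_in − V_low)/LSB = (3.2060 − 0)/0.000610352 = 5252.7104 → code 5253 (round).
V_rec = 0 + 5253·0.000610352 = 3.2061768 V.
Error = 3.2060 − 3.2061768 = -0.000176758 V = -0.177 mV.

-0.177 mV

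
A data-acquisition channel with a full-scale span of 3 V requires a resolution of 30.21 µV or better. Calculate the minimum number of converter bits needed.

Number of steps required ≥ 3 V / 30.21 µV = 99304.87.
Need 2^N ≥ 99304.87; 2^16 = 65536, 2^17 = 131072.
Minimum N = 17.

17 bits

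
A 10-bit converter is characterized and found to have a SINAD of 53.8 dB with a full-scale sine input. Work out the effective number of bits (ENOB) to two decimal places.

ENOB = (SINAD − 1.76) / 6.02 = (53.8 − 1.76)/6.02 = 8.645.

8.64 bits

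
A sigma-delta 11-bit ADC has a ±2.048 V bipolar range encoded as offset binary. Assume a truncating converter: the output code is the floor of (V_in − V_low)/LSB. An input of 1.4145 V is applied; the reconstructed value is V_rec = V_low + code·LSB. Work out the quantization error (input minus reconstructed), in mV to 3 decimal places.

0.500 mV

Step size: 4.096 V ÷ 2^11 = 2.000 mV.
(V_in − V_low)/LSB = (1.4145 − (−2.048))/0.002 = 1731.2500 → code 1731 (floor).
Code 1731 maps back to (−2.048) + 1731×0.002 V = 1.414 V.
V_in − V_rec = 0.0005 V = 0.500 mV.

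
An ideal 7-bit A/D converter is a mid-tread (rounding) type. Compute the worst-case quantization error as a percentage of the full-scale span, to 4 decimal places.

0.3906 %

Rounding → worst-case error = ½ LSB = V_FS/2^8, so 100/256 = 0.390625 % of full scale.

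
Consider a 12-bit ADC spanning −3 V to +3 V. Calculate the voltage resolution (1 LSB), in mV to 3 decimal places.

1.465 mV

Full-scale span = 6 V.
LSB = 6 / 2^12 = 6 / 4096 = 0.00146484 V = 1.465 mV.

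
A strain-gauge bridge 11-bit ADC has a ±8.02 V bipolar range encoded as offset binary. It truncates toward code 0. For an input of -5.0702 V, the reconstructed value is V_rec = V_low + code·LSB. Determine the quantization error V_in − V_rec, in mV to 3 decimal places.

One LSB is 16.04 V / 2048 = 7.832 mV.
(V_in − V_low)/LSB = (-5.0702 − (−8.02))/0.00783203 = 376.6328 → code 376 (floor).
Reconstructed: -5.0751563 V.
V_in − V_rec = 0.00495625 V = 4.956 mV.

4.956 mV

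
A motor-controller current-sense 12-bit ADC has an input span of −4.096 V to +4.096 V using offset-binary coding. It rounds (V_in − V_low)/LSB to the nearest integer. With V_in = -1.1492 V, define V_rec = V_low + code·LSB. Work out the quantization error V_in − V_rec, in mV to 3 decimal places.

LSB = 8.192/2^12 = 2.000 mV.
(V_in − V_low)/LSB = (-1.1492 − (−4.096))/0.002 = 1473.4000 → code 1473 (round).
Reconstructed: -1.15 V.
Error = -1.1492 − (−1.15) = 0.0008 V = 0.800 mV.

0.800 mV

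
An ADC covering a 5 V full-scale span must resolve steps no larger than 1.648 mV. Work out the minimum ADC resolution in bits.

Number of steps required ≥ 5 V / 1.648 mV = 3033.98.
Need 2^N ≥ 3033.98; 2^11 = 2048, 2^12 = 4096.
Minimum N = 12.

12 bits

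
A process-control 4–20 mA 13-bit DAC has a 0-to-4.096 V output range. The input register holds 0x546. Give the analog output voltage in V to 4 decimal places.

0.6750 V

LSB = 4.096 V / 2^13 = 0.500 mV.
Code 0x546 = 1350 decimal.
V_out = 0 + 1350 × 0.0005 V = 0.675 V.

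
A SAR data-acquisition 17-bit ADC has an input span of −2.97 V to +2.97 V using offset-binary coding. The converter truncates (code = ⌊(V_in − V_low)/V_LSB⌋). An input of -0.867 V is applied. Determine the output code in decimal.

code 46404

Full-scale span = 5.94 V; LSB = 5.94/2^17 = 45.32 µV.
(-0.867 − (−2.97)) / 4.53186e-05 = 46404.784 LSBs.
So the output code is 46404.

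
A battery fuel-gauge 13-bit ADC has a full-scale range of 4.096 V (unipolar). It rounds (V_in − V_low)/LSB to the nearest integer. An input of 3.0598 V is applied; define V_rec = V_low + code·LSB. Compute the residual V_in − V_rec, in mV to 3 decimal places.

-0.200 mV

Step size: 4.096 V ÷ 2^13 = 0.500 mV.
Scaled input = 6119.6000 LSBs, so code = 6120.
V_rec = 0 + 6120·0.0005 = 3.06 V.
Error = 3.0598 − 3.06 = -0.0002 V = -0.200 mV.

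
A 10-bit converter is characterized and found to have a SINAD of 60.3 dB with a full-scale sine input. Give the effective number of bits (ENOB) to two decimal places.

9.72 bits

ENOB = (SINAD − 1.76) / 6.02 = (60.3 − 1.76)/6.02 = 9.724.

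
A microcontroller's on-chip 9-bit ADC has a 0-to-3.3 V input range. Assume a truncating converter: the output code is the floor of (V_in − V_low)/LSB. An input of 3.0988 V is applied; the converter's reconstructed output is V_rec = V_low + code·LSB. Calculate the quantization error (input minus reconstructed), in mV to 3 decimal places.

5.050 mV

Step size: 3.3 V ÷ 2^9 = 6.445 mV.
Scaled input = 480.7835 LSBs, so code = 480.
Reconstructed: 3.09375 V.
V_in − V_rec = 0.00505 V = 5.050 mV.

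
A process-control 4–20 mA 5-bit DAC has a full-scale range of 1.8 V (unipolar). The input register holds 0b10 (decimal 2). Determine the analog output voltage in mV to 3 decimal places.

LSB = 1.8 V / 2^5 = 56.250 mV.
Code 0b10 = 2 decimal.
V_out = 0 + 2 × 0.05625 V = 0.1125 V.
= 112.500 mV.

112.500 mV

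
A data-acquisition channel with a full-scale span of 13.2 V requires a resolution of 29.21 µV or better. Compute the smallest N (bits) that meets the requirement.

19 bits

Number of steps required ≥ 13.2 V / 29.21 µV = 451900.03.
Need 2^N ≥ 451900.03; 2^18 = 262144, 2^19 = 524288.
Minimum N = 19.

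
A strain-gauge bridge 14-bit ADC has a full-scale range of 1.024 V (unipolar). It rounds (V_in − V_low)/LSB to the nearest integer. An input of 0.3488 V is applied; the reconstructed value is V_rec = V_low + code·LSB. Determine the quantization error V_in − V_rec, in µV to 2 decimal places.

One LSB is 1.024 V / 16384 = 62.50 µV.
(0.3488 − 0)/6.25e-05 = 5580.8000; round gives code 5581.
Reconstructed: 0.3488125 V.
V_in − V_rec = -1.25e-05 V = -12.50 µV.

-12.50 µV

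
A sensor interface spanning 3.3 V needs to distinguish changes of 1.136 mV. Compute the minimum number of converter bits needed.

12 bits

Number of steps required ≥ 3.3 V / 1.136 mV = 2904.93.
Need 2^N ≥ 2904.93; 2^11 = 2048, 2^12 = 4096.
Minimum N = 12.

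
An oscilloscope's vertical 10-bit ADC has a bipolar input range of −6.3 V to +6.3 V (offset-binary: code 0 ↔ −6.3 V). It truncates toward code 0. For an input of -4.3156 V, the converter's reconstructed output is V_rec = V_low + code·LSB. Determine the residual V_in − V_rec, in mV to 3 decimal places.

LSB = 12.6/2^10 = 12.305 mV.
(V_in − V_low)/LSB = (-4.3156 − (−6.3))/0.0123047 = 161.2719 → code 161 (floor).
V_rec = (−6.3) + 161·0.0123047 = -4.3189453 V.
Difference: 0.00334531 V → 3.345 mV.

3.345 mV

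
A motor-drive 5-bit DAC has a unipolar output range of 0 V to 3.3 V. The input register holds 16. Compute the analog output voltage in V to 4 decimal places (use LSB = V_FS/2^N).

LSB = 3.3 V / 2^5 = 103.125 mV.
V_out = 0 + 16 × 0.103125 V = 1.65 V.

1.6500 V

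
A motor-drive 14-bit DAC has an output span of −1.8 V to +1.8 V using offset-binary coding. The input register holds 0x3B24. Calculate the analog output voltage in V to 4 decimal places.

LSB = 3.6 V / 2^14 = 219.73 µV.
Code 0x3B24 = 15140 decimal.
V_out = (−1.8) + 15140 × 0.000219727 V = 1.52666 V.

1.5267 V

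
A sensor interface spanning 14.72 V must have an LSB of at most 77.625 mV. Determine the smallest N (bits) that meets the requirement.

8 bits

Number of steps required ≥ 14.72 V / 77.625 mV = 189.63.
Need 2^N ≥ 189.63; 2^7 = 128, 2^8 = 256.
Minimum N = 8.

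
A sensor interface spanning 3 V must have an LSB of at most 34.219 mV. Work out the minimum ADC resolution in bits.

Number of steps required ≥ 3 V / 34.219 mV = 87.67.
Need 2^N ≥ 87.67; 2^6 = 64, 2^7 = 128.
Minimum N = 7.

7 bits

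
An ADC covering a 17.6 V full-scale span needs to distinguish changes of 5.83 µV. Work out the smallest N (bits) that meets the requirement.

Number of steps required ≥ 17.6 V / 5.83 µV = 3018867.92.
Need 2^N ≥ 3018867.92; 2^21 = 2097152, 2^22 = 4194304.
Minimum N = 22.

22 bits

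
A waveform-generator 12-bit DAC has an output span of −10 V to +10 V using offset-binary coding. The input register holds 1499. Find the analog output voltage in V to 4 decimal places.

LSB = 20 V / 2^12 = 4.883 mV.
V_out = (−10) + 1499 × 0.00488281 V = -2.68066 V.

-2.6807 V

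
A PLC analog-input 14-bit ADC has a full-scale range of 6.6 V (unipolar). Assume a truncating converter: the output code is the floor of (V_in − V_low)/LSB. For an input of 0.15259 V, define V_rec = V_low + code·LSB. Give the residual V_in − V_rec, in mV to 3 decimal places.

0.319 mV

Step size: 6.6 V ÷ 2^14 = 402.83 µV.
(0.15259 − 0)/0.000402832 = 378.7931; ⌊·⌋ gives code 378.
Reconstructed: 0.15227051 V.
V_in − V_rec = 0.000319492 V = 0.319 mV.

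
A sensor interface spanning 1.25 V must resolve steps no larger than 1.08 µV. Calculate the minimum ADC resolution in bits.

Number of steps required ≥ 1.25 V / 1.08 µV = 1157407.41.
Need 2^N ≥ 1157407.41; 2^20 = 1048576, 2^21 = 2097152.
Minimum N = 21.

21 bits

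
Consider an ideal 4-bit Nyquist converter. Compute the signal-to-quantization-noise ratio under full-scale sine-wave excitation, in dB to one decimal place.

25.8 dB

SNR ≈ 6.02·N + 1.76 dB = 6.02·4 + 1.76 = 25.84 dB.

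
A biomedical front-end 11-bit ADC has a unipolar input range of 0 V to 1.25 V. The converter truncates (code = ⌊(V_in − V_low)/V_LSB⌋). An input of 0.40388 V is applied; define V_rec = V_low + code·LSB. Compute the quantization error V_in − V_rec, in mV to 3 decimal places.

LSB = 1.25/2^11 = 0.610 mV.
(V_in − V_low)/LSB = (0.40388 − 0)/0.000610352 = 661.7170 → code 661 (floor).
V_rec = 0 + 661·0.000610352 = 0.40344238 V.
V_in − V_rec = 0.000437617 V = 0.438 mV.

0.438 mV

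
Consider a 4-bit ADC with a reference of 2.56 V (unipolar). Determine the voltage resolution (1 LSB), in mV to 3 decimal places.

Full-scale span = 2.56 V.
LSB = 2.56 / 2^4 = 2.56 / 16 = 0.16 V = 160.000 mV.

160.000 mV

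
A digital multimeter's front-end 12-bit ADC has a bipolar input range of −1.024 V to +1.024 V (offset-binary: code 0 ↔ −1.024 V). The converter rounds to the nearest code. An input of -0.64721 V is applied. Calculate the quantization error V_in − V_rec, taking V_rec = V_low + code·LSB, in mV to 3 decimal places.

-0.210 mV

LSB = 2.048/2^12 = 0.500 mV.
(-0.64721 − (−1.024))/0.0005 = 753.5800; round gives code 754.
Reconstructed: -0.647 V.
V_in − V_rec = -0.00021 V = -0.210 mV.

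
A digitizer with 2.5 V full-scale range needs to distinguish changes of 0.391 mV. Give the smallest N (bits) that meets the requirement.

Number of steps required ≥ 2.5 V / 0.391 mV = 6393.86.
Need 2^N ≥ 6393.86; 2^12 = 4096, 2^13 = 8192.
Minimum N = 13.

13 bits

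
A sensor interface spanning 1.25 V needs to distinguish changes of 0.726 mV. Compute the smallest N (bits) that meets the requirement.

Number of steps required ≥ 1.25 V / 0.726 mV = 1721.76.
Need 2^N ≥ 1721.76; 2^10 = 1024, 2^11 = 2048.
Minimum N = 11.

11 bits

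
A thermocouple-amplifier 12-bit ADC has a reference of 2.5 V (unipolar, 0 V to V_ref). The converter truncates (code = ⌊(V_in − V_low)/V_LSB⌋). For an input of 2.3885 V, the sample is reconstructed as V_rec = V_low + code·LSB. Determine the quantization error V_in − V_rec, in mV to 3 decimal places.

LSB = 2.5/2^12 = 0.610 mV.
Scaled input = 3913.3184 LSBs, so code = 3913.
Reconstructed: 2.3883057 V.
Difference: 0.000194336 V → 0.194 mV.

0.194 mV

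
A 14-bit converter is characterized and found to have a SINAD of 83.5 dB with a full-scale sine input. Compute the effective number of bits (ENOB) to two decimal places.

13.58 bits

ENOB = (SINAD − 1.76) / 6.02 = (83.5 − 1.76)/6.02 = 13.578.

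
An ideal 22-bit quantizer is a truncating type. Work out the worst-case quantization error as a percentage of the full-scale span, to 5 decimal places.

0.00002 %

Truncating → worst-case error = 1 LSB = V_FS/2^22, so 100/4194304 = 2.38419e-05 % of full scale.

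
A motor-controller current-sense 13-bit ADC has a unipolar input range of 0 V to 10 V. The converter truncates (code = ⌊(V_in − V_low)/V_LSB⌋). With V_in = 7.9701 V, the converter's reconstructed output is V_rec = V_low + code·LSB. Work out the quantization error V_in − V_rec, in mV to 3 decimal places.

0.129 mV

LSB = 10/2^13 = 1.221 mV.
Scaled input = 6529.1059 LSBs, so code = 6529.
Code 6529 maps back to 0 + 6529×0.0012207 V = 7.9699707 V.
V_in − V_rec = 0.000129297 V = 0.129 mV.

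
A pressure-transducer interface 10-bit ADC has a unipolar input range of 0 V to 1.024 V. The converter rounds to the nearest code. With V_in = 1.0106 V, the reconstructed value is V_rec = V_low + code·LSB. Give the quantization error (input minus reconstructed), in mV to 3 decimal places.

LSB = 1.024/2^10 = 1.000 mV.
(V_in − V_low)/LSB = (1.0106 − 0)/0.001 = 1010.6000 → code 1011 (round).
Reconstructed: 1.011 V.
Error = 1.0106 − 1.011 = -0.0004 V = -0.400 mV.

-0.400 mV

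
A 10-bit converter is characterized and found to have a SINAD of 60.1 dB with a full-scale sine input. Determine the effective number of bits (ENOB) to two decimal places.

9.69 bits

ENOB = (SINAD − 1.76) / 6.02 = (60.1 − 1.76)/6.02 = 9.691.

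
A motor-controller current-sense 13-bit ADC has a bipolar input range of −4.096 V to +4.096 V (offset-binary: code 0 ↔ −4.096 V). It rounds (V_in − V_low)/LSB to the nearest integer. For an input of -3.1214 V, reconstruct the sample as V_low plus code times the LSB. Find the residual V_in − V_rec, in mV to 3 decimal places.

-0.400 mV

Step size: 8.192 V ÷ 2^13 = 1.000 mV.
Scaled input = 974.6000 LSBs, so code = 975.
V_rec = (−4.096) + 975·0.001 = -3.121 V.
Error = -3.1214 − (−3.121) = -0.0004 V = -0.400 mV.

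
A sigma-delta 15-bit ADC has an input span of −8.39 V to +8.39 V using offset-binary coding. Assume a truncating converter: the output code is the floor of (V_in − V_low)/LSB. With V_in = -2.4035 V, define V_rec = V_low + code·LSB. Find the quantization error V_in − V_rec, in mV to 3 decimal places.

0.227 mV

One LSB is 16.78 V / 32768 = 0.512 mV.
(-2.4035 − (−8.39))/0.000512085 = 11690.4429; ⌊·⌋ gives code 11690.
Code 11690 maps back to (−8.39) + 11690×0.000512085 V = -2.4037268 V.
V_in − V_rec = 0.000226807 V = 0.227 mV.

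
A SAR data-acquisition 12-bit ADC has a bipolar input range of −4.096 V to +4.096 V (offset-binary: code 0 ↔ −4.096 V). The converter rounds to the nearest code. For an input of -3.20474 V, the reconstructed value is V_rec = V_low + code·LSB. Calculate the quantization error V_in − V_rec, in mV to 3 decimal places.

One LSB is 8.192 V / 4096 = 2.000 mV.
(-3.20474 − (−4.096))/0.002 = 445.6300; round gives code 446.
V_rec = (−4.096) + 446·0.002 = -3.204 V.
Difference: -0.00074 V → -0.740 mV.

-0.740 mV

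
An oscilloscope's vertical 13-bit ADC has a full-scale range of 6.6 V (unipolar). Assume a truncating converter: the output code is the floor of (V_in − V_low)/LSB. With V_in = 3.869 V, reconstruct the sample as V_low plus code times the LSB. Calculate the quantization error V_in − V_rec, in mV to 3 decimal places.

0.201 mV

LSB = 6.6/2^13 = 0.806 mV.
(V_in − V_low)/LSB = (3.869 − 0)/0.000805664 = 4802.2497 → code 4802 (floor).
Code 4802 maps back to 0 + 4802×0.000805664 V = 3.8687988 V.
V_in − V_rec = 0.000201172 V = 0.201 mV.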